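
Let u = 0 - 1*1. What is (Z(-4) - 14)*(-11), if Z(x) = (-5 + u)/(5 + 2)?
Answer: 1144/7 ≈ 163.43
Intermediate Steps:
u = -1 (u = 0 - 1 = -1)
Z(x) = -6/7 (Z(x) = (-5 - 1)/(5 + 2) = -6/7)
(Z(-4) - 14)*(-11) = (-6/7 - 14)*(-11) = -104/7*(-11) = 1144/7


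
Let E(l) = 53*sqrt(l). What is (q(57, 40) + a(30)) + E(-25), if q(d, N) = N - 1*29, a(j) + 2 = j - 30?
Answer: 9 + 265*I ≈ 9.0 + 265.0*I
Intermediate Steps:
a(j) = -32 + j (a(j) = -2 + (j - 30) = -2 + (-30 + j) = -32 + j)
q(d, N) = -29 + N (q(d, N) = N - 29 = -29 + N)
(q(57, 40) + a(30)) + E(-25) = ((-29 + 40) + (-32 + 30)) + 53*sqrt(-25) = (11 - 2) + 53*(5*I) = 9 + 265*I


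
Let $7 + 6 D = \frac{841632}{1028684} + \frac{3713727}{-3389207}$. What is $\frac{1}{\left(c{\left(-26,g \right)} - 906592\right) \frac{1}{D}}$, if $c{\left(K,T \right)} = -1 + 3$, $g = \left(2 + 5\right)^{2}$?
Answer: $\frac{317159344682}{237056717991655869} \approx 1.3379 \cdot 10^{-6}$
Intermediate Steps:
$g = 49$ ($g = 7^{2} = 49$)
$c{\left(K,T \right)} = 2$
$D = - \frac{3171593446820}{2614817260191}$ ($D = - \frac{7}{6} + \frac{\frac{841632}{1028684} + \frac{3713727}{-3389207}}{6} = - \frac{7}{6} + \frac{841632 \cdot \frac{1}{1028684} + 3713727 \left(- \frac{1}{3389207}\right)}{6} = - \frac{7}{6} + \frac{\frac{210408}{257171} - \frac{3713727}{3389207}}{6} = - \frac{7}{6} + \frac{1}{6} \left(- \frac{241946619861}{871605753397}\right) = - \frac{7}{6} - \frac{80648873287}{1743211506794} = - \frac{3171593446820}{2614817260191} \approx -1.2129$)
$\frac{1}{\left(c{\left(-26,g \right)} - 906592\right) \frac{1}{D}} = \frac{1}{\left(2 - 906592\right) \frac{1}{- \frac{3171593446820}{2614817260191}}} = \frac{1}{\left(2 - 906592\right) \left(- \frac{2614817260191}{3171593446820}\right)} = \frac{1}{\left(-906590\right) \left(- \frac{2614817260191}{3171593446820}\right)} = \frac{1}{\frac{237056717991655869}{317159344682}} = \frac{317159344682}{237056717991655869}$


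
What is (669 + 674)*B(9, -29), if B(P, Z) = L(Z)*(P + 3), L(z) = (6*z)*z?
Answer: 81321336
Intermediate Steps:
L(z) = 6*z²
B(P, Z) = 6*Z²*(3 + P) (B(P, Z) = (6*Z²)*(P + 3) = (6*Z²)*(3 + P) = 6*Z²*(3 + P))
(669 + 674)*B(9, -29) = (669 + 674)*(6*(-29)²*(3 + 9)) = 1343*(6*841*12) = 1343*60552 = 81321336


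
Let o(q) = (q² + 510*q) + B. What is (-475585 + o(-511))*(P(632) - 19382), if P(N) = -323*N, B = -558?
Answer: 106312313376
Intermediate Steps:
o(q) = -558 + q² + 510*q (o(q) = (q² + 510*q) - 558 = -558 + q² + 510*q)
(-475585 + o(-511))*(P(632) - 19382) = (-475585 + (-558 + (-511)² + 510*(-511)))*(-323*632 - 19382) = (-475585 + (-558 + 261121 - 260610))*(-204136 - 19382) = (-475585 - 47)*(-223518) = -475632*(-223518) = 106312313376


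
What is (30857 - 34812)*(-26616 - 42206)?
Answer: 272191010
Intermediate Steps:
(30857 - 34812)*(-26616 - 42206) = -3955*(-68822) = 272191010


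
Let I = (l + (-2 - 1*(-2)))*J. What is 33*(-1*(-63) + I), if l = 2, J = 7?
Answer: 2541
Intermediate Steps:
I = 14 (I = (2 + (-2 - 1*(-2)))*7 = (2 + (-2 + 2))*7 = (2 + 0)*7 = 2*7 = 14)
33*(-1*(-63) + I) = 33*(-1*(-63) + 14) = 33*(63 + 14) = 33*77 = 2541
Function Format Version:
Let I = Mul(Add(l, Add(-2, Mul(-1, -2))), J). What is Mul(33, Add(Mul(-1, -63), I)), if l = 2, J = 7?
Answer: 2541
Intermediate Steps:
I = 14 (I = Mul(Add(2, Add(-2, Mul(-1, -2))), 7) = Mul(Add(2, Add(-2, 2)), 7) = Mul(Add(2, 0), 7) = Mul(2, 7) = 14)
Mul(33, Add(Mul(-1, -63), I)) = Mul(33, Add(Mul(-1, -63), 14)) = Mul(33, Add(63, 14)) = Mul(33, 77) = 2541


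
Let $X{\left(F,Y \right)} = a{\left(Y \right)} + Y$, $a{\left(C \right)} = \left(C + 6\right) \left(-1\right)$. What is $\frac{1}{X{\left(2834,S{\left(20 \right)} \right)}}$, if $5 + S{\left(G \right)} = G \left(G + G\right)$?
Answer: $- \frac{1}{6} \approx -0.16667$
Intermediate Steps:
$a{\left(C \right)} = -6 - C$ ($a{\left(C \right)} = \left(6 + C\right) \left(-1\right) = -6 - C$)
$S{\left(G \right)} = -5 + 2 G^{2}$ ($S{\left(G \right)} = -5 + G \left(G + G\right) = -5 + G 2 G = -5 + 2 G^{2}$)
$X{\left(F,Y \right)} = -6$ ($X{\left(F,Y \right)} = \left(-6 - Y\right) + Y = -6$)
$\frac{1}{X{\left(2834,S{\left(20 \right)} \right)}} = \frac{1}{-6} = - \frac{1}{6}$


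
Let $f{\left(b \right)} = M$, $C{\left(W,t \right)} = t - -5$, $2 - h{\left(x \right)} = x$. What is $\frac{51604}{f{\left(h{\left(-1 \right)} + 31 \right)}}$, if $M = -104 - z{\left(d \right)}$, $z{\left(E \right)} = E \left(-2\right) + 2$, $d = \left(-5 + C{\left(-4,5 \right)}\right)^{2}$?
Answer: $- \frac{1843}{2} \approx -921.5$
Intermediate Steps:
$h{\left(x \right)} = 2 - x$
$C{\left(W,t \right)} = 5 + t$ ($C{\left(W,t \right)} = t + 5 = 5 + t$)
$d = 25$ ($d = \left(-5 + \left(5 + 5\right)\right)^{2} = \left(-5 + 10\right)^{2} = 5^{2} = 25$)
$z{\left(E \right)} = 2 - 2 E$ ($z{\left(E \right)} = - 2 E + 2 = 2 - 2 E$)
$M = -56$ ($M = -104 - \left(2 - 50\right) = -104 - -48 = -104 + 48 = -56$)
$f{\left(b \right)} = -56$
$\frac{51604}{f{\left(h{\left(-1 \right)} + 31 \right)}} = \frac{51604}{-56} = 51604 \left(- \frac{1}{56}\right) = - \frac{1843}{2}$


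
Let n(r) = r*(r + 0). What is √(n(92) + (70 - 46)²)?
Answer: 4*√565 ≈ 95.079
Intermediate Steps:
n(r) = r² (n(r) = r*r = r²)
√(n(92) + (70 - 46)²) = √(92² + (70 - 46)²) = √(8464 + 24²) = √(8464 + 576) = √9040 = 4*√565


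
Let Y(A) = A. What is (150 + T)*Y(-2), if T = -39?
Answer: -222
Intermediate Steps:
(150 + T)*Y(-2) = (150 - 39)*(-2) = 111*(-2) = -222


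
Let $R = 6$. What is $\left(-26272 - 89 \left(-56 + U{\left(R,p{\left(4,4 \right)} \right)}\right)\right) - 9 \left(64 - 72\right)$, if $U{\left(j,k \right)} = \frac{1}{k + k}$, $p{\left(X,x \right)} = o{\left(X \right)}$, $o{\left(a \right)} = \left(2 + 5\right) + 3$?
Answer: $- \frac{424409}{20} \approx -21220.0$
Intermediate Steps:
$o{\left(a \right)} = 10$ ($o{\left(a \right)} = 7 + 3 = 10$)
$p{\left(X,x \right)} = 10$
$U{\left(j,k \right)} = \frac{1}{2 k}$
$\left(-26272 - 89 \left(-56 + U{\left(R,p{\left(4,4 \right)} \right)}\right)\right) - 9 \left(64 - 72\right) = \left(-26272 - 89 \left(-56 + \frac{1}{2 \cdot 10}\right)\right) - 9 \left(64 - 72\right) = \left(-26272 - 89 \left(-56 + \frac{1}{2} \cdot \frac{1}{10}\right)\right) - -72 = \left(-26272 - 89 \left(-56 + \frac{1}{20}\right)\right) + 72 = \left(-26272 - - \frac{99591}{20}\right) + 72 = \left(-26272 + \frac{99591}{20}\right) + 72 = - \frac{425849}{20} + 72 = - \frac{424409}{20}$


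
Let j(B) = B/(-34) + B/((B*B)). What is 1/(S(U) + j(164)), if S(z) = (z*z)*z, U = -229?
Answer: -2788/33481074763 ≈ -8.3271e-8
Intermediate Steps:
j(B) = 1/B - B/34 (j(B) = B*(-1/34) + B/(B²) = -B/34 + B/B² = -B/34 + 1/B = 1/B - B/34)
S(z) = z³ (S(z) = z²*z = z³)
1/(S(U) + j(164)) = 1/((-229)³ + (1/164 - 1/34*164)) = 1/(-12008989 + (1/164 - 82/17)) = 1/(-12008989 - 13431/2788) = 1/(-33481074763/2788) = -2788/33481074763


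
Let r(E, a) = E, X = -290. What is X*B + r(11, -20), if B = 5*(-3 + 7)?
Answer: -5789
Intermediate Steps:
B = 20 (B = 5*4 = 20)
X*B + r(11, -20) = -290*20 + 11 = -5800 + 11 = -5789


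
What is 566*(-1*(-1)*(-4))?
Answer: -2264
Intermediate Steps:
566*(-1*(-1)*(-4)) = 566*(1*(-4)) = 566*(-4) = -2264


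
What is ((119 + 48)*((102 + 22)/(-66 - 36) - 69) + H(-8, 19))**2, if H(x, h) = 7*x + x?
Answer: 361550866681/2601 ≈ 1.3900e+8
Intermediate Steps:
H(x, h) = 8*x
((119 + 48)*((102 + 22)/(-66 - 36) - 69) + H(-8, 19))**2 = ((119 + 48)*((102 + 22)/(-66 - 36) - 69) + 8*(-8))**2 = (167*(124/(-102) - 69) - 64)**2 = (167*(124*(-1/102) - 69) - 64)**2 = (167*(-62/51 - 69) - 64)**2 = (167*(-3581/51) - 64)**2 = (-598027/51 - 64)**2 = (-601291/51)**2 = 361550866681/2601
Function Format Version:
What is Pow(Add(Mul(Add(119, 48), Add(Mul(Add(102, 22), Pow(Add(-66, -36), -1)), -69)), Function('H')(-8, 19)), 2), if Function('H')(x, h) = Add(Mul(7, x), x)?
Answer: Rational(361550866681, 2601) ≈ 1.3900e+8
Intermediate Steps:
Function('H')(x, h) = Mul(8, x)
Pow(Add(Mul(Add(119, 48), Add(Mul(Add(102, 22), Pow(Add(-66, -36), -1)), -69)), Function('H')(-8, 19)), 2) = Pow(Add(Mul(Add(119, 48), Add(Mul(Add(102, 22), Pow(Add(-66, -36), -1)), -69)), Mul(8, -8)), 2) = Pow(Add(Mul(167, Add(Mul(124, Pow(-102, -1)), -69)), -64), 2) = Pow(Add(Mul(167, Add(Mul(124, Rational(-1, 102)), -69)), -64), 2) = Pow(Add(Mul(167, Add(Rational(-62, 51), -69)), -64), 2) = Pow(Add(Mul(167, Rational(-3581, 51)), -64), 2) = Pow(Add(Rational(-598027, 51), -64), 2) = Pow(Rational(-601291, 51), 2) = Rational(361550866681, 2601)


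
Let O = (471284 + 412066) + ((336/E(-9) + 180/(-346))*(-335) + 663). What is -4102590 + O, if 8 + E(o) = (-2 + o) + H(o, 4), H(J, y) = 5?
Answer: -555392751/173 ≈ -3.2104e+6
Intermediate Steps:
E(o) = -5 + o (E(o) = -8 + ((-2 + o) + 5) = -8 + (3 + o) = -5 + o)
O = 154355319/173 (O = (471284 + 412066) + ((336/(-5 - 9) + 180/(-346))*(-335) + 663) = 883350 + ((336/(-14) + 180*(-1/346))*(-335) + 663) = 883350 + ((336*(-1/14) - 90/173)*(-335) + 663) = 883350 + ((-24 - 90/173)*(-335) + 663) = 883350 + (-4242/173*(-335) + 663) = 883350 + (1421070/173 + 663) = 883350 + 1535769/173 = 154355319/173 ≈ 8.9223e+5)
-4102590 + O = -4102590 + 154355319/173 = -555392751/173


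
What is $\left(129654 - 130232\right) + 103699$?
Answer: $103121$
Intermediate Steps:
$\left(129654 - 130232\right) + 103699 = -578 + 103699 = 103121$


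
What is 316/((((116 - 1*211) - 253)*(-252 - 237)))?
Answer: 79/42543 ≈ 0.0018569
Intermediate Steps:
316/((((116 - 1*211) - 253)*(-252 - 237))) = 316/((((116 - 211) - 253)*(-489))) = 316/(((-95 - 253)*(-489))) = 316/((-348*(-489))) = 316/170172 = 316*(1/170172) = 79/42543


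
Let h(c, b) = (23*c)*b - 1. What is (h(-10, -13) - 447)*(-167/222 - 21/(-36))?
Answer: -31775/74 ≈ -429.39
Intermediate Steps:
h(c, b) = -1 + 23*b*c (h(c, b) = 23*b*c - 1 = -1 + 23*b*c)
(h(-10, -13) - 447)*(-167/222 - 21/(-36)) = ((-1 + 23*(-13)*(-10)) - 447)*(-167/222 - 21/(-36)) = ((-1 + 2990) - 447)*(-167*1/222 - 21*(-1/36)) = (2989 - 447)*(-167/222 + 7/12) = 2542*(-25/148) = -31775/74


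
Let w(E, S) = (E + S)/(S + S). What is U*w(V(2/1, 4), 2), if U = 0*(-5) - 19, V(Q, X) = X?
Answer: -57/2 ≈ -28.500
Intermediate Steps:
w(E, S) = (E + S)/(2*S) (w(E, S) = (E + S)/((2*S)) = (E + S)*(1/(2*S)) = (E + S)/(2*S))
U = -19 (U = 0 - 19 = -19)
U*w(V(2/1, 4), 2) = -19*(4 + 2)/(2*2) = -19*6/(2*2) = -19*3/2 = -57/2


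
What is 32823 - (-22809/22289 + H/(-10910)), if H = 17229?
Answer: 7982299914141/243172990 ≈ 32826.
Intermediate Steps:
32823 - (-22809/22289 + H/(-10910)) = 32823 - (-22809/22289 + 17229/(-10910)) = 32823 - (-22809*1/22289 + 17229*(-1/10910)) = 32823 - (-22809/22289 - 17229/10910) = 32823 - 1*(-632863371/243172990) = 32823 + 632863371/243172990 = 7982299914141/243172990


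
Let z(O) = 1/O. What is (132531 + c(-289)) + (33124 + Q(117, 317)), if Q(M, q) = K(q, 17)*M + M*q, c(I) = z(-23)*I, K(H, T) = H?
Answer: 5516448/23 ≈ 2.3985e+5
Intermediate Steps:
c(I) = -I/23 (c(I) = I/(-23) = -I/23)
Q(M, q) = 2*M*q (Q(M, q) = q*M + M*q = M*q + M*q = 2*M*q)
(132531 + c(-289)) + (33124 + Q(117, 317)) = (132531 - 1/23*(-289)) + (33124 + 2*117*317) = (132531 + 289/23) + (33124 + 74178) = 3048502/23 + 107302 = 5516448/23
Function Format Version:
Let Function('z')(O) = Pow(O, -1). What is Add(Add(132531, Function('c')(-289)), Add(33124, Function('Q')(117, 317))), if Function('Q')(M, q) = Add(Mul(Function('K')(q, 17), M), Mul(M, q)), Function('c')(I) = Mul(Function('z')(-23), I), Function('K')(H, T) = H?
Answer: Rational(5516448, 23) ≈ 2.3985e+5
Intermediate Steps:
Function('c')(I) = Mul(Rational(-1, 23), I) (Function('c')(I) = Mul(Pow(-23, -1), I) = Mul(Rational(-1, 23), I))
Function('Q')(M, q) = Mul(2, M, q) (Function('Q')(M, q) = Add(Mul(q, M), Mul(M, q)) = Add(Mul(M, q), Mul(M, q)) = Mul(2, M, q))
Add(Add(132531, Function('c')(-289)), Add(33124, Function('Q')(117, 317))) = Add(Add(132531, Mul(Rational(-1, 23), -289)), Add(33124, Mul(2, 117, 317))) = Add(Add(132531, Rational(289, 23)), Add(33124, 74178)) = Add(Rational(3048502, 23), 107302) = Rational(5516448, 23)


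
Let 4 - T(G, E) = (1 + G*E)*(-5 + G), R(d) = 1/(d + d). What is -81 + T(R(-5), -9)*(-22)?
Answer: -19109/50 ≈ -382.18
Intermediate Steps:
R(d) = 1/(2*d)
T(G, E) = 4 - (1 + E*G)*(-5 + G) (T(G, E) = 4 - (1 + G*E)*(-5 + G) = 4 - (1 + E*G)*(-5 + G))
-81 + T(R(-5), -9)*(-22) = -81 + (9 - 1/(2*(-5)) - 1*(-9)*((½)/(-5))² + 5*(-9)*((½)/(-5)))*(-22) = -81 + (9 - (-1)/(2*5) - 1*(-9)*((½)*(-⅕))² + 5*(-9)*((½)*(-⅕)))*(-22) = -81 + (9 - 1*(-⅒) - 1*(-9)*(-⅒)² + 5*(-9)*(-⅒))*(-22) = -81 + (9 + ⅒ - 1*(-9)*1/100 + 9/2)*(-22) = -81 + (9 + ⅒ + 9/100 + 9/2)*(-22) = -81 + (1369/100)*(-22) = -81 - 15059/50 = -19109/50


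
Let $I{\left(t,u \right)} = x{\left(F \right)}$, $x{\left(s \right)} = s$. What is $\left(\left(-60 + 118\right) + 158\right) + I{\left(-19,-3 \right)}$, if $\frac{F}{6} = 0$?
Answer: $216$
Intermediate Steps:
$F = 0$ ($F = 6 \cdot 0 = 0$)
$I{\left(t,u \right)} = 0$
$\left(\left(-60 + 118\right) + 158\right) + I{\left(-19,-3 \right)} = \left(\left(-60 + 118\right) + 158\right) + 0 = \left(58 + 158\right) + 0 = 216 + 0 = 216$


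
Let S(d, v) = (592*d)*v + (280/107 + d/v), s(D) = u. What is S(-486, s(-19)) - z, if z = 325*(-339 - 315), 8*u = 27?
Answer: -81172274/107 ≈ -7.5862e+5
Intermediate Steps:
u = 27/8 (u = (⅛)*27 = 27/8 ≈ 3.3750)
s(D) = 27/8
S(d, v) = 280/107 + d/v + 592*d*v (S(d, v) = 592*d*v + (280*(1/107) + d/v) = 592*d*v + (280/107 + d/v) = 280/107 + d/v + 592*d*v)
z = -212550 (z = 325*(-654) = -212550)
S(-486, s(-19)) - z = (280/107 - 486/27/8 + 592*(-486)*(27/8)) - 1*(-212550) = (280/107 - 486*8/27 - 971028) + 212550 = (280/107 - 144 - 971028) + 212550 = -103915124/107 + 212550 = -81172274/107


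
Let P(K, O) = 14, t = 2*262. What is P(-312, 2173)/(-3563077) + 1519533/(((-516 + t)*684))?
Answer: 85939888991/309478688 ≈ 277.69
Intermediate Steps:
t = 524
P(-312, 2173)/(-3563077) + 1519533/(((-516 + t)*684)) = 14/(-3563077) + 1519533/(((-516 + 524)*684)) = 14*(-1/3563077) + 1519533/((8*684)) = -2/509011 + 1519533/5472 = -2/509011 + 1519533*(1/5472) = -2/509011 + 168837/608 = 85939888991/309478688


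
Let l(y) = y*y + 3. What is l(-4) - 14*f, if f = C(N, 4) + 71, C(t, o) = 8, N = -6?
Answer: -1087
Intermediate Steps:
l(y) = 3 + y**2 (l(y) = y**2 + 3 = 3 + y**2)
f = 79 (f = 8 + 71 = 79)
l(-4) - 14*f = (3 + (-4)**2) - 14*79 = (3 + 16) - 1106 = 19 - 1106 = -1087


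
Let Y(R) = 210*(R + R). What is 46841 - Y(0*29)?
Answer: 46841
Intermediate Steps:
Y(R) = 420*R (Y(R) = 210*(2*R) = 420*R)
46841 - Y(0*29) = 46841 - 420*0*29 = 46841 - 420*0 = 46841 - 1*0 = 46841 + 0 = 46841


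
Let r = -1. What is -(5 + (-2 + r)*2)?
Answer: 1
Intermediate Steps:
-(5 + (-2 + r)*2) = -(5 + (-2 - 1)*2) = -(5 - 3*2) = -(5 - 6) = -1*(-1) = 1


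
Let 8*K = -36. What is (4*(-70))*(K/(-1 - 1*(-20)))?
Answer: 1260/19 ≈ 66.316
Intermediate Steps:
K = -9/2 (K = (1/8)*(-36) = -9/2 ≈ -4.5000)
(4*(-70))*(K/(-1 - 1*(-20))) = (4*(-70))*(-9/(2*(-1 - 1*(-20)))) = -(-1260)/(-1 + 20) = -(-1260)/19 = -280*(-9/38) = 1260/19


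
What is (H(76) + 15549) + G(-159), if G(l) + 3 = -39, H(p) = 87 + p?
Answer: 15670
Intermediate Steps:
G(l) = -42 (G(l) = -3 - 39 = -42)
(H(76) + 15549) + G(-159) = ((87 + 76) + 15549) - 42 = (163 + 15549) - 42 = 15712 - 42 = 15670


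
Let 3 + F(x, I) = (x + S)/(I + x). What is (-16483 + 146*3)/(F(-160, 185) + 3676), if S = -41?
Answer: -401125/91624 ≈ -4.3779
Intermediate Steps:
F(x, I) = -3 + (-41 + x)/(I + x) (F(x, I) = -3 + (x - 41)/(I + x) = -3 + (-41 + x)/(I + x))
(-16483 + 146*3)/(F(-160, 185) + 3676) = (-16483 + 146*3)/((-41 - 3*185 - 2*(-160))/(185 - 160) + 3676) = (-16483 + 438)/((-41 - 555 + 320)/25 + 3676) = -16045/((1/25)*(-276) + 3676) = -16045/(-276/25 + 3676) = -16045/91624/25 = -16045*25/91624 = -401125/91624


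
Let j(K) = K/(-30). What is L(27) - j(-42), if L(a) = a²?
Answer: 3638/5 ≈ 727.60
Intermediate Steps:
j(K) = -K/30 (j(K) = K*(-1/30) = -K/30)
L(27) - j(-42) = 27² - (-1)*(-42)/30 = 729 - 1*7/5 = 729 - 7/5 = 3638/5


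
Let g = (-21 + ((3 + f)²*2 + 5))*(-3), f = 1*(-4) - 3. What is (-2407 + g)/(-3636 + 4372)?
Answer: -2455/736 ≈ -3.3356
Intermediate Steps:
f = -7 (f = -4 - 3 = -7)
g = -48 (g = (-21 + ((3 - 7)²*2 + 5))*(-3) = (-21 + ((-4)²*2 + 5))*(-3) = (-21 + (16*2 + 5))*(-3) = (-21 + (32 + 5))*(-3) = (-21 + 37)*(-3) = 16*(-3) = -48)
(-2407 + g)/(-3636 + 4372) = (-2407 - 48)/(-3636 + 4372) = -2455/736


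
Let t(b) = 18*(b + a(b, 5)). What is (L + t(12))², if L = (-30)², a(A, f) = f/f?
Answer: 1285956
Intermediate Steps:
a(A, f) = 1
t(b) = 18 + 18*b (t(b) = 18*(b + 1) = 18*(1 + b) = 18 + 18*b)
L = 900
(L + t(12))² = (900 + (18 + 18*12))² = (900 + (18 + 216))² = (900 + 234)² = 1134² = 1285956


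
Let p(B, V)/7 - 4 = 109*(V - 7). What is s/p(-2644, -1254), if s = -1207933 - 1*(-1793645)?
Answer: -585712/962115 ≈ -0.60878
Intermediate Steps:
s = 585712 (s = -1207933 + 1793645 = 585712)
p(B, V) = -5313 + 763*V (p(B, V) = 28 + 7*(109*(V - 7)) = 28 + 7*(109*(-7 + V)) = 28 + 7*(-763 + 109*V) = 28 + (-5341 + 763*V) = -5313 + 763*V)
s/p(-2644, -1254) = 585712/(-5313 + 763*(-1254)) = 585712/(-5313 - 956802) = 585712/(-962115) = 585712*(-1/962115) = -585712/962115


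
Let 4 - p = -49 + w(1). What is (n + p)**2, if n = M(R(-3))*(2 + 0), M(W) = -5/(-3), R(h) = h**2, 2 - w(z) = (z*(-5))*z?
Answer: 21904/9 ≈ 2433.8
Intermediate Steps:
w(z) = 2 + 5*z**2 (w(z) = 2 - z*(-5)*z = 2 - (-5*z)*z = 2 - (-5)*z**2 = 2 + 5*z**2)
p = 46 (p = 4 - (-49 + (2 + 5*1**2)) = 4 - (-49 + (2 + 5*1)) = 4 - (-49 + (2 + 5)) = 4 - (-49 + 7) = 4 - 1*(-42) = 4 + 42 = 46)
M(W) = 5/3 (M(W) = -5*(-1/3) = 5/3)
n = 10/3 (n = 5*(2 + 0)/3 = (5/3)*2 = 10/3 ≈ 3.3333)
(n + p)**2 = (10/3 + 46)**2 = (148/3)**2 = 21904/9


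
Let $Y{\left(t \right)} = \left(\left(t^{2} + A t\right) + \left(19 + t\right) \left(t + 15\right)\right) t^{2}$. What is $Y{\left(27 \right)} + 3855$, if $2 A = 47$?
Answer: $\frac{4812549}{2} \approx 2.4063 \cdot 10^{6}$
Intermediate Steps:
$A = \frac{47}{2}$ ($A = \frac{1}{2} \cdot 47 = \frac{47}{2} \approx 23.5$)
$Y{\left(t \right)} = t^{2} \left(t^{2} + \frac{47 t}{2} + \left(15 + t\right) \left(19 + t\right)\right)$ ($Y{\left(t \right)} = \left(\left(t^{2} + \frac{47 t}{2}\right) + \left(19 + t\right) \left(t + 15\right)\right) t^{2} = \left(\left(t^{2} + \frac{47 t}{2}\right) + \left(19 + t\right) \left(15 + t\right)\right) t^{2} = \left(\left(t^{2} + \frac{47 t}{2}\right) + \left(15 + t\right) \left(19 + t\right)\right) t^{2} = \left(t^{2} + \frac{47 t}{2} + \left(15 + t\right) \left(19 + t\right)\right) t^{2} = t^{2} \left(t^{2} + \frac{47 t}{2} + \left(15 + t\right) \left(19 + t\right)\right)$)
$Y{\left(27 \right)} + 3855 = \frac{27^{2} \left(570 + 4 \cdot 27^{2} + 115 \cdot 27\right)}{2} + 3855 = \frac{1}{2} \cdot 729 \left(570 + 4 \cdot 729 + 3105\right) + 3855 = \frac{1}{2} \cdot 729 \left(570 + 2916 + 3105\right) + 3855 = \frac{1}{2} \cdot 729 \cdot 6591 + 3855 = \frac{4804839}{2} + 3855 = \frac{4812549}{2}$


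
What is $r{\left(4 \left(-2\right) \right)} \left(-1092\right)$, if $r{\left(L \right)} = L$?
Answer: $8736$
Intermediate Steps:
$r{\left(4 \left(-2\right) \right)} \left(-1092\right) = 4 \left(-2\right) \left(-1092\right) = \left(-8\right) \left(-1092\right) = 8736$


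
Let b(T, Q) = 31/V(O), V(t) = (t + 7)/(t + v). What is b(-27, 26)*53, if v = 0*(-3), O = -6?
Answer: -9858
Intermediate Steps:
v = 0
V(t) = (7 + t)/t (V(t) = (t + 7)/(t + 0) = (7 + t)/t)
b(T, Q) = -186 (b(T, Q) = 31/(((7 - 6)/(-6))) = 31/((-⅙*1)) = 31/(-⅙) = 31*(-6) = -186)
b(-27, 26)*53 = -186*53 = -9858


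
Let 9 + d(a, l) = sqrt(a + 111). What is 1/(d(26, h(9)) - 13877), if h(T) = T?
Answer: -13886/192820859 - sqrt(137)/192820859 ≈ -7.2076e-5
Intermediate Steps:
d(a, l) = -9 + sqrt(111 + a) (d(a, l) = -9 + sqrt(a + 111) = -9 + sqrt(111 + a))
1/(d(26, h(9)) - 13877) = 1/((-9 + sqrt(111 + 26)) - 13877) = 1/((-9 + sqrt(137)) - 13877) = 1/(-13886 + sqrt(137))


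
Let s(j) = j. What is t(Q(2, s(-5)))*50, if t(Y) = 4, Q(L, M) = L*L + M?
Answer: 200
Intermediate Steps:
Q(L, M) = M + L**2 (Q(L, M) = L**2 + M = M + L**2)
t(Q(2, s(-5)))*50 = 4*50 = 200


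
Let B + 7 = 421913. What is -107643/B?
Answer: -107643/421906 ≈ -0.25514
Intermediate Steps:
B = 421906 (B = -7 + 421913 = 421906)
-107643/B = -107643/421906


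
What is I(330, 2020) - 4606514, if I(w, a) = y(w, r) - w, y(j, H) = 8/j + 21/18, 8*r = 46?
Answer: -506752709/110 ≈ -4.6068e+6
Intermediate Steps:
r = 23/4 (r = (1/8)*46 = 23/4 ≈ 5.7500)
y(j, H) = 7/6 + 8/j (y(j, H) = 8/j + 21*(1/18) = 8/j + 7/6 = 7/6 + 8/j)
I(w, a) = 7/6 - w + 8/w (I(w, a) = (7/6 + 8/w) - w = 7/6 - w + 8/w)
I(330, 2020) - 4606514 = (7/6 - 1*330 + 8/330) - 4606514 = (7/6 - 330 + 8*(1/330)) - 4606514 = (7/6 - 330 + 4/165) - 4606514 = -36169/110 - 4606514 = -506752709/110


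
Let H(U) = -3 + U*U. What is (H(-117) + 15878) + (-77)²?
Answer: 35493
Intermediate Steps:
H(U) = -3 + U²
(H(-117) + 15878) + (-77)² = ((-3 + (-117)²) + 15878) + (-77)² = ((-3 + 13689) + 15878) + 5929 = (13686 + 15878) + 5929 = 29564 + 5929 = 35493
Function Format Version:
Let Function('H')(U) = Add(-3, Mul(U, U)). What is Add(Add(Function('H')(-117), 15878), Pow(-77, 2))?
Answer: 35493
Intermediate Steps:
Function('H')(U) = Add(-3, Pow(U, 2))
Add(Add(Function('H')(-117), 15878), Pow(-77, 2)) = Add(Add(Add(-3, Pow(-117, 2)), 15878), Pow(-77, 2)) = Add(Add(Add(-3, 13689), 15878), 5929) = Add(Add(13686, 15878), 5929) = Add(29564, 5929) = 35493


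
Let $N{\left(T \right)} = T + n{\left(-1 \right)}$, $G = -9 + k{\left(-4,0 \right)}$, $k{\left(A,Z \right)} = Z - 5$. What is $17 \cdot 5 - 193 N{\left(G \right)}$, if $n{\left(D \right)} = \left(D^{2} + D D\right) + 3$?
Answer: $1822$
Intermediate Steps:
$k{\left(A,Z \right)} = -5 + Z$ ($k{\left(A,Z \right)} = Z - 5 = -5 + Z$)
$n{\left(D \right)} = 3 + 2 D^{2}$ ($n{\left(D \right)} = \left(D^{2} + D^{2}\right) + 3 = 2 D^{2} + 3 = 3 + 2 D^{2}$)
$G = -14$ ($G = -9 + \left(-5 + 0\right) = -9 - 5 = -14$)
$N{\left(T \right)} = 5 + T$ ($N{\left(T \right)} = T + \left(3 + 2 \left(-1\right)^{2}\right) = T + \left(3 + 2 \cdot 1\right) = T + \left(3 + 2\right) = T + 5 = 5 + T$)
$17 \cdot 5 - 193 N{\left(G \right)} = 17 \cdot 5 - 193 \left(5 - 14\right) = 85 - -1737 = 85 + 1737 = 1822$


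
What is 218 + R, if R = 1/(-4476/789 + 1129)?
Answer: 64405093/295435 ≈ 218.00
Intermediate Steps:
R = 263/295435 (R = 1/(-4476*1/789 + 1129) = 1/(-1492/263 + 1129) = 1/(295435/263) = 263/295435 ≈ 0.00089021)
218 + R = 218 + 263/295435 = 64405093/295435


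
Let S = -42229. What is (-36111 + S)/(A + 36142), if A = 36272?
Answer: -39170/36207 ≈ -1.0818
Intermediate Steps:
(-36111 + S)/(A + 36142) = (-36111 - 42229)/(36272 + 36142) = -78340/72414 = -78340*1/72414 = -39170/36207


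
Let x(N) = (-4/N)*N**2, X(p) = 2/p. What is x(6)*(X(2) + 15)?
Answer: -384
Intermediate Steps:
x(N) = -4*N
x(6)*(X(2) + 15) = (-4*6)*(2/2 + 15) = -24*(2*(1/2) + 15) = -24*(1 + 15) = -24*16 = -384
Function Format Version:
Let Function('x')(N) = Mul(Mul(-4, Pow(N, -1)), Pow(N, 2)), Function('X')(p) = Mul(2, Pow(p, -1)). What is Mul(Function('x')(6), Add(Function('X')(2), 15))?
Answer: -384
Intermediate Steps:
Function('x')(N) = Mul(-4, N)
Mul(Function('x')(6), Add(Function('X')(2), 15)) = Mul(Mul(-4, 6), Add(Mul(2, Pow(2, -1)), 15)) = Mul(-24, Add(Mul(2, Rational(1, 2)), 15)) = Mul(-24, Add(1, 15)) = Mul(-24, 16) = -384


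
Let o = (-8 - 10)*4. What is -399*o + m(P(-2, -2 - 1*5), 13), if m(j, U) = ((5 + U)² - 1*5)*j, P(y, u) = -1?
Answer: 28409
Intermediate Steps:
m(j, U) = j*(-5 + (5 + U)²) (m(j, U) = ((5 + U)² - 5)*j = (-5 + (5 + U)²)*j = j*(-5 + (5 + U)²))
o = -72 (o = -18*4 = -72)
-399*o + m(P(-2, -2 - 1*5), 13) = -399*(-72) - (-5 + (5 + 13)²) = 28728 - (-5 + 18²) = 28728 - (-5 + 324) = 28728 - 1*319 = 28728 - 319 = 28409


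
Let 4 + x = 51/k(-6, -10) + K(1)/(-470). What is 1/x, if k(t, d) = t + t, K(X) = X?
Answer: -940/7757 ≈ -0.12118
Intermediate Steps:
k(t, d) = 2*t
x = -7757/940 (x = -4 + (51/((2*(-6))) + 1/(-470)) = -4 + (51/(-12) + 1*(-1/470)) = -4 + (51*(-1/12) - 1/470) = -4 + (-17/4 - 1/470) = -4 - 3997/940 = -7757/940 ≈ -8.2521)
1/x = 1/(-7757/940) = -940/7757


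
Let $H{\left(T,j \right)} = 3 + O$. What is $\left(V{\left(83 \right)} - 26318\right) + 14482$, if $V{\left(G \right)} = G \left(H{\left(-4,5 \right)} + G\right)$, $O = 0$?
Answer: $-4698$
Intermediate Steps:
$H{\left(T,j \right)} = 3$ ($H{\left(T,j \right)} = 3 + 0 = 3$)
$V{\left(G \right)} = G \left(3 + G\right)$
$\left(V{\left(83 \right)} - 26318\right) + 14482 = \left(83 \left(3 + 83\right) - 26318\right) + 14482 = \left(83 \cdot 86 - 26318\right) + 14482 = \left(7138 - 26318\right) + 14482 = -19180 + 14482 = -4698$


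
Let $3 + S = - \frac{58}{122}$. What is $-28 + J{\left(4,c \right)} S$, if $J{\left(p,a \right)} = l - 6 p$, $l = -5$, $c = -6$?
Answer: $\frac{4440}{61} \approx 72.787$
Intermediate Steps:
$S = - \frac{212}{61}$ ($S = -3 - \frac{58}{122} = -3 - \frac{29}{61} = - \frac{212}{61} \approx -3.4754$)
$J{\left(p,a \right)} = -5 - 6 p$
$-28 + J{\left(4,c \right)} S = -28 + \left(-5 - 24\right) \left(- \frac{212}{61}\right) = -28 - - \frac{6148}{61} = -28 + \frac{6148}{61} = \frac{4440}{61}$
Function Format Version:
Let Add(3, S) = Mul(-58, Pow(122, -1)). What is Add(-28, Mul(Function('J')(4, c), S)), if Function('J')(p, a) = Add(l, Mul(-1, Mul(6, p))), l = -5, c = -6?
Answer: Rational(4440, 61) ≈ 72.787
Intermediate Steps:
S = Rational(-212, 61) (S = Add(-3, Mul(-58, Pow(122, -1))) = Add(-3, Mul(-58, Rational(1, 122))) = Add(-3, Rational(-29, 61)) = Rational(-212, 61) ≈ -3.4754)
Function('J')(p, a) = Add(-5, Mul(-6, p)) (Function('J')(p, a) = Add(-5, Mul(-1, Mul(6, p))) = Add(-5, Mul(-6, p)))
Add(-28, Mul(Function('J')(4, c), S)) = Add(-28, Mul(Add(-5, Mul(-6, 4)), Rational(-212, 61))) = Add(-28, Mul(Add(-5, -24), Rational(-212, 61))) = Add(-28, Mul(-29, Rational(-212, 61))) = Add(-28, Rational(6148, 61)) = Rational(4440, 61)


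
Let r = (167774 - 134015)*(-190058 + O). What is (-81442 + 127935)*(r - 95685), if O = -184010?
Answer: -587125566509421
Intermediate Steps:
r = -12628161612 (r = (167774 - 134015)*(-190058 - 184010) = 33759*(-374068) = -12628161612)
(-81442 + 127935)*(r - 95685) = (-81442 + 127935)*(-12628161612 - 95685) = 46493*(-12628257297) = -587125566509421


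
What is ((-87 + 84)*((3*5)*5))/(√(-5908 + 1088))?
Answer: 45*I*√1205/482 ≈ 3.2409*I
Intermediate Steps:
((-87 + 84)*((3*5)*5))/(√(-5908 + 1088)) = (-45*5)/(√(-4820)) = (-3*75)/((2*I*√1205)) = -(-45)*I*√1205/482 = 45*I*√1205/482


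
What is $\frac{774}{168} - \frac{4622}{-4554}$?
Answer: $\frac{358441}{63756} \approx 5.6221$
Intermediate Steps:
$\frac{774}{168} - \frac{4622}{-4554} = 774 \cdot \frac{1}{168} - - \frac{2311}{2277} = \frac{129}{28} + \frac{2311}{2277} = \frac{358441}{63756}$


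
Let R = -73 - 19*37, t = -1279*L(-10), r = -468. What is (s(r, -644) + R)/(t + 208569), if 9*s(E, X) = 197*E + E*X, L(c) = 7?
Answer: 5617/49904 ≈ 0.11256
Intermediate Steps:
t = -8953 (t = -1279*7 = -8953)
R = -776 (R = -73 - 703 = -776)
s(E, X) = 197*E/9 + E*X/9 (s(E, X) = (197*E + E*X)/9 = 197*E/9 + E*X/9)
(s(r, -644) + R)/(t + 208569) = ((1/9)*(-468)*(197 - 644) - 776)/(-8953 + 208569) = ((1/9)*(-468)*(-447) - 776)/199616 = (23244 - 776)*(1/199616) = 22468*(1/199616) = 5617/49904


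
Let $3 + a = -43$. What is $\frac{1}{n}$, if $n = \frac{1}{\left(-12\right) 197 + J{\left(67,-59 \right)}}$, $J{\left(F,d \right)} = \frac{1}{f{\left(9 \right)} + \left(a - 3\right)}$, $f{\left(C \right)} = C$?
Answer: $- \frac{94561}{40} \approx -2364.0$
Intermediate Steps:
$a = -46$ ($a = -3 - 43 = -46$)
$J{\left(F,d \right)} = - \frac{1}{40}$ ($J{\left(F,d \right)} = \frac{1}{9 - 49} = \frac{1}{-40} = - \frac{1}{40}$)
$n = - \frac{40}{94561}$ ($n = \frac{1}{\left(-12\right) 197 - \frac{1}{40}} = \frac{1}{-2364 - \frac{1}{40}} = \frac{1}{- \frac{94561}{40}} = - \frac{40}{94561} \approx -0.00042301$)
$\frac{1}{n} = \frac{1}{- \frac{40}{94561}} = - \frac{94561}{40}$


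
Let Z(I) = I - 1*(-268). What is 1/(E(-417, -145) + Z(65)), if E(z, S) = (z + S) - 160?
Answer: -1/389 ≈ -0.0025707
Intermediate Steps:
Z(I) = 268 + I (Z(I) = I + 268 = 268 + I)
E(z, S) = -160 + S + z (E(z, S) = (S + z) - 160 = -160 + S + z)
1/(E(-417, -145) + Z(65)) = 1/((-160 - 145 - 417) + (268 + 65)) = 1/(-722 + 333) = 1/(-389) = -1/389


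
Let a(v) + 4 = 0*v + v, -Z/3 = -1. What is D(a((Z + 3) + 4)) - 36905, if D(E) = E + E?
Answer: -36893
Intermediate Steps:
Z = 3 (Z = -3*(-1) = 3)
a(v) = -4 + v (a(v) = -4 + (0*v + v) = -4 + (0 + v) = -4 + v)
D(E) = 2*E
D(a((Z + 3) + 4)) - 36905 = 2*(-4 + ((3 + 3) + 4)) - 36905 = 2*(-4 + (6 + 4)) - 36905 = 2*(-4 + 10) - 36905 = 2*6 - 36905 = 12 - 36905 = -36893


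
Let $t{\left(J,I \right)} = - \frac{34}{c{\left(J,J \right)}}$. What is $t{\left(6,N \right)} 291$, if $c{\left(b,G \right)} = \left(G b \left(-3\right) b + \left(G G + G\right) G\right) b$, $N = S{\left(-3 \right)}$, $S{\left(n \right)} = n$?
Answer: $\frac{1649}{396} \approx 4.1641$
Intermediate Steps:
$N = -3$
$c{\left(b,G \right)} = b \left(G \left(G + G^{2}\right) - 3 G b^{2}\right)$ ($c{\left(b,G \right)} = \left(- 3 G b b + \left(G^{2} + G\right) G\right) b = \left(- 3 G b^{2} + \left(G + G^{2}\right) G\right) b = \left(- 3 G b^{2} + G \left(G + G^{2}\right)\right) b = \left(G \left(G + G^{2}\right) - 3 G b^{2}\right) b = b \left(G \left(G + G^{2}\right) - 3 G b^{2}\right)$)
$t{\left(J,I \right)} = - \frac{34}{J^{2} \left(J - 2 J^{2}\right)}$ ($t{\left(J,I \right)} = - \frac{34}{J J \left(J + J^{2} - 3 J^{2}\right)} = - \frac{34}{J J \left(J - 2 J^{2}\right)} = - \frac{34}{J^{2} \left(J - 2 J^{2}\right)}$)
$t{\left(6,N \right)} 291 = \frac{34}{216 \left(-1 + 2 \cdot 6\right)} 291 = 34 \cdot \frac{1}{216} \frac{1}{-1 + 12} \cdot 291 = 34 \cdot \frac{1}{216} \cdot \frac{1}{11} \cdot 291 = \frac{17}{1188} \cdot 291 = \frac{1649}{396}$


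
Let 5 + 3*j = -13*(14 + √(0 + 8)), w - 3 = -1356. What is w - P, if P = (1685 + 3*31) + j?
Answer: -9206/3 + 26*√2/3 ≈ -3056.4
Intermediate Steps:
w = -1353 (w = 3 - 1356 = -1353)
j = -187/3 - 26*√2/3 (j = -5/3 + (-13*(14 + √(0 + 8)))/3 = -5/3 + (-13*(14 + √8))/3 = -5/3 + (-13*(14 + 2*√2))/3 = -5/3 + (-182 - 26*√2)/3 = -5/3 + (-182/3 - 26*√2/3) = -187/3 - 26*√2/3 ≈ -74.590)
P = 5147/3 - 26*√2/3 (P = (1685 + 3*31) + (-187/3 - 26*√2/3) = (1685 + 93) + (-187/3 - 26*√2/3) = 1778 + (-187/3 - 26*√2/3) = 5147/3 - 26*√2/3 ≈ 1703.4)
w - P = -1353 - (5147/3 - 26*√2/3) = -1353 + (-5147/3 + 26*√2/3) = -9206/3 + 26*√2/3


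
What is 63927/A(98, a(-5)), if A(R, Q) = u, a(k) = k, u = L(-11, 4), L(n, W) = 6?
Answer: 21309/2 ≈ 10655.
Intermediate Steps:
u = 6
A(R, Q) = 6
63927/A(98, a(-5)) = 63927/6 = 63927*(⅙) = 21309/2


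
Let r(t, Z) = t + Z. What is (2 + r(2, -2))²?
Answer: 4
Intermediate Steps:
r(t, Z) = Z + t
(2 + r(2, -2))² = (2 + (-2 + 2))² = (2 + 0)² = 2² = 4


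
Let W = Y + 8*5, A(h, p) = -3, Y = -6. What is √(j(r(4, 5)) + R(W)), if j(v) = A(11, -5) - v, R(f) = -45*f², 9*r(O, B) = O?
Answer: I*√468211/3 ≈ 228.09*I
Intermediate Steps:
r(O, B) = O/9
W = 34 (W = -6 + 8*5 = -6 + 40 = 34)
j(v) = -3 - v
√(j(r(4, 5)) + R(W)) = √((-3 - 4/9) - 45*34²) = √((-3 - 1*4/9) - 45*1156) = √((-3 - 4/9) - 52020) = √(-31/9 - 52020) = √(-468211/9) = I*√468211/3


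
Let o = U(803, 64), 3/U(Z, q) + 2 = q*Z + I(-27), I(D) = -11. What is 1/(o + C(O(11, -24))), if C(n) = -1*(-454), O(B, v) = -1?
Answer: 51379/23326069 ≈ 0.0022026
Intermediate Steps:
C(n) = 454
U(Z, q) = 3/(-13 + Z*q) (U(Z, q) = 3/(-2 + (q*Z - 11)) = 3/(-2 + (Z*q - 11)) = 3/(-2 + (-11 + Z*q)) = 3/(-13 + Z*q))
o = 3/51379 (o = 3/(-13 + 803*64) = 3/(-13 + 51392) = 3/51379 ≈ 5.8390e-5)
1/(o + C(O(11, -24))) = 1/(3/51379 + 454) = 1/(23326069/51379) = 51379/23326069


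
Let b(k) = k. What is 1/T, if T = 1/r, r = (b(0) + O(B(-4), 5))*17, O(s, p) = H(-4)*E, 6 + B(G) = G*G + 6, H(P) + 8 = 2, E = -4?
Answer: 408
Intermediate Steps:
H(P) = -6 (H(P) = -8 + 2 = -6)
B(G) = G**2 (B(G) = -6 + (G*G + 6) = -6 + (G**2 + 6) = -6 + (6 + G**2) = G**2)
O(s, p) = 24 (O(s, p) = -6*(-4) = 24)
r = 408 (r = (0 + 24)*17 = 24*17 = 408)
T = 1/408 ≈ 0.0024510
1/T = 1/(1/408) = 408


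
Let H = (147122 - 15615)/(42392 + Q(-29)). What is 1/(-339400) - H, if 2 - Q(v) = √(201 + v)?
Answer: -236524171289533/76248376390200 - 131507*√43/898625532 ≈ -3.1030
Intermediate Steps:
Q(v) = 2 - √(201 + v)
H = 131507/(42394 - 2*√43) (H = (147122 - 15615)/(42392 + (2 - √(201 - 29))) = 131507/(42392 + (2 - √172)) = 131507/(42392 + (2 - 2*√43)) = 131507/(42394 - 2*√43) ≈ 3.1030)
1/(-339400) - H = 1/(-339400) - (2787553879/898625532 + 131507*√43/898625532) = -1/339400 + (-2787553879/898625532 - 131507*√43/898625532) = -236524171289533/76248376390200 - 131507*√43/898625532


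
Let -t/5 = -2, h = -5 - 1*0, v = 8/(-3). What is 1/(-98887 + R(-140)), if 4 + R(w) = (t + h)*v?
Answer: -3/296713 ≈ -1.0111e-5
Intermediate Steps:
v = -8/3 (v = 8*(-1/3) = -8/3 ≈ -2.6667)
h = -5 (h = -5 + 0 = -5)
t = 10 (t = -5*(-2) = 10)
R(w) = -52/3 (R(w) = -4 + (10 - 5)*(-8/3) = -4 + 5*(-8/3) = -4 - 40/3 = -52/3)
1/(-98887 + R(-140)) = 1/(-98887 - 52/3) = 1/(-296713/3) = -3/296713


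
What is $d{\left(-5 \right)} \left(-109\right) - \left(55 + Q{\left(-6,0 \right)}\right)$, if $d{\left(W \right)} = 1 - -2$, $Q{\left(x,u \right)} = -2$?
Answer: $-380$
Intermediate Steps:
$d{\left(W \right)} = 3$ ($d{\left(W \right)} = 1 + 2 = 3$)
$d{\left(-5 \right)} \left(-109\right) - \left(55 + Q{\left(-6,0 \right)}\right) = 3 \left(-109\right) - 53 = -327 + \left(-55 + 2\right) = -327 - 53 = -380$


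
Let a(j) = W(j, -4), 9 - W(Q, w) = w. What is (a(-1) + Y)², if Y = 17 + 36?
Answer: 4356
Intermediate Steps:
W(Q, w) = 9 - w
Y = 53
a(j) = 13 (a(j) = 9 - 1*(-4) = 9 + 4 = 13)
(a(-1) + Y)² = (13 + 53)² = 66² = 4356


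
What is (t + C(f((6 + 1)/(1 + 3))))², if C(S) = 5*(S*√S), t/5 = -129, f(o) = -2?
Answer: 415825 + 12900*I*√2 ≈ 4.1583e+5 + 18243.0*I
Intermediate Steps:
t = -645 (t = 5*(-129) = -645)
C(S) = 5*S^(3/2)
(t + C(f((6 + 1)/(1 + 3))))² = (-645 + 5*(-2)^(3/2))² = (-645 + 5*(-2*I*√2))² = (-645 - 10*I*√2)²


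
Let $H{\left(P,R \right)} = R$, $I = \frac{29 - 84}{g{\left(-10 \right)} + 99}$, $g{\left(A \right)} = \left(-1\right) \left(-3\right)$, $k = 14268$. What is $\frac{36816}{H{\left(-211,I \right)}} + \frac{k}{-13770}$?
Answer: $- \frac{1723677646}{25245} \approx -68278.0$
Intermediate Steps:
$g{\left(A \right)} = 3$
$I = - \frac{55}{102}$ ($I = \frac{29 - 84}{3 + 99} = - \frac{55}{102} \approx -0.53922$)
$\frac{36816}{H{\left(-211,I \right)}} + \frac{k}{-13770} = \frac{36816}{- \frac{55}{102}} + \frac{14268}{-13770} = 36816 \left(- \frac{102}{55}\right) + 14268 \left(- \frac{1}{13770}\right) = - \frac{3755232}{55} - \frac{2378}{2295} = - \frac{1723677646}{25245}$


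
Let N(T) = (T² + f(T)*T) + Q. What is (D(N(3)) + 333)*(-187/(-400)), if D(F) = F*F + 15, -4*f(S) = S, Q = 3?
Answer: 1325643/6400 ≈ 207.13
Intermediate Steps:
f(S) = -S/4
N(T) = 3 + 3*T²/4 (N(T) = (T² + (-T/4)*T) + 3 = (T² - T²/4) + 3 = 3*T²/4 + 3 = 3 + 3*T²/4)
D(F) = 15 + F² (D(F) = F² + 15 = 15 + F²)
(D(N(3)) + 333)*(-187/(-400)) = ((15 + (3 + (¾)*3²)²) + 333)*(-187/(-400)) = ((15 + (3 + (¾)*9)²) + 333)*(-187*(-1/400)) = ((15 + (3 + 27/4)²) + 333)*(187/400) = ((15 + (39/4)²) + 333)*(187/400) = ((15 + 1521/16) + 333)*(187/400) = (1761/16 + 333)*(187/400) = (7089/16)*(187/400) = 1325643/6400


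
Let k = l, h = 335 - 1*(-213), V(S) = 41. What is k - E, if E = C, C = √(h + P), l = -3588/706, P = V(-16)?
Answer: -1794/353 - √589 ≈ -29.351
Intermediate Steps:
P = 41
h = 548 (h = 335 + 213 = 548)
l = -1794/353 (l = -3588*1/706 = -1794/353 ≈ -5.0822)
k = -1794/353 ≈ -5.0822
C = √589 (C = √(548 + 41) = √589 ≈ 24.269)
E = √589 ≈ 24.269
k - E = -1794/353 - √589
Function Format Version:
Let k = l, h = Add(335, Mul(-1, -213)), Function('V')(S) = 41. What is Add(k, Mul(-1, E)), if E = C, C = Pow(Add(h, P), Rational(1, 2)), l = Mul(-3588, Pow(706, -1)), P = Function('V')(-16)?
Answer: Add(Rational(-1794, 353), Mul(-1, Pow(589, Rational(1, 2)))) ≈ -29.351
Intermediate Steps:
P = 41
h = 548 (h = Add(335, 213) = 548)
l = Rational(-1794, 353) (l = Mul(-3588, Rational(1, 706)) = Rational(-1794, 353) ≈ -5.0822)
k = Rational(-1794, 353) ≈ -5.0822
C = Pow(589, Rational(1, 2)) (C = Pow(Add(548, 41), Rational(1, 2)) = Pow(589, Rational(1, 2)) ≈ 24.269)
E = Pow(589, Rational(1, 2)) ≈ 24.269
Add(k, Mul(-1, E)) = Add(Rational(-1794, 353), Mul(-1, Pow(589, Rational(1, 2))))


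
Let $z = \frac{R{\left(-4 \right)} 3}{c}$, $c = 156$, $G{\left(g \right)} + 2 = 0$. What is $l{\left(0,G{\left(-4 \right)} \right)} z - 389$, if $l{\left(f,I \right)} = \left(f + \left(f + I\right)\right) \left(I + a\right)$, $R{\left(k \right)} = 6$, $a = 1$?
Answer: $- \frac{5054}{13} \approx -388.77$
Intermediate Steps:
$G{\left(g \right)} = -2$ ($G{\left(g \right)} = -2 + 0 = -2$)
$l{\left(f,I \right)} = \left(1 + I\right) \left(I + 2 f\right)$ ($l{\left(f,I \right)} = \left(f + \left(f + I\right)\right) \left(I + 1\right) = \left(f + \left(I + f\right)\right) \left(1 + I\right) = \left(I + 2 f\right) \left(1 + I\right) = \left(1 + I\right) \left(I + 2 f\right)$)
$z = \frac{3}{26}$ ($z = \frac{6 \cdot 3}{156} = 18 \cdot \frac{1}{156} = \frac{3}{26} \approx 0.11538$)
$l{\left(0,G{\left(-4 \right)} \right)} z - 389 = \left(-2 + \left(-2\right)^{2} + 2 \cdot 0 + 2 \left(-2\right) 0\right) \frac{3}{26} - 389 = \left(-2 + 4 + 0 + 0\right) \frac{3}{26} - 389 = 2 \cdot \frac{3}{26} - 389 = \frac{3}{13} - 389 = - \frac{5054}{13}$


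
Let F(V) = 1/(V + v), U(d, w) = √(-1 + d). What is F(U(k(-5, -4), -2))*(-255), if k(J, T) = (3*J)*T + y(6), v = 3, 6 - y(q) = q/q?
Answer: -255/11 ≈ -23.182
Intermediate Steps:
y(q) = 5 (y(q) = 6 - q/q = 6 - 1*1 = 6 - 1 = 5)
k(J, T) = 5 + 3*J*T (k(J, T) = (3*J)*T + 5 = 3*J*T + 5 = 5 + 3*J*T)
F(V) = 1/(3 + V) (F(V) = 1/(V + 3) = 1/(3 + V))
F(U(k(-5, -4), -2))*(-255) = -255/(3 + √(-1 + (5 + 3*(-5)*(-4)))) = -255/(3 + √(-1 + (5 + 60))) = -255/(3 + √(-1 + 65)) = -255/(3 + √64) = -255/(3 + 8) = -255/11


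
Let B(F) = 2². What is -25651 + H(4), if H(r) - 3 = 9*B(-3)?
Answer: -25612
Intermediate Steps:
B(F) = 4
H(r) = 39 (H(r) = 3 + 9*4 = 3 + 36 = 39)
-25651 + H(4) = -25651 + 39 = -25612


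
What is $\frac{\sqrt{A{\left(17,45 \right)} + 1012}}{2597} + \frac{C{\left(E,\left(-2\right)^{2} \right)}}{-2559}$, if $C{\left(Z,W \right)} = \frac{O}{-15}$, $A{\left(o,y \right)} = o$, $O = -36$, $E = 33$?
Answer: $- \frac{4}{4265} + \frac{\sqrt{21}}{371} \approx 0.011414$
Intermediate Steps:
$C{\left(Z,W \right)} = \frac{12}{5}$ ($C{\left(Z,W \right)} = - \frac{36}{-15} = \left(-36\right) \left(- \frac{1}{15}\right) = \frac{12}{5}$)
$\frac{\sqrt{A{\left(17,45 \right)} + 1012}}{2597} + \frac{C{\left(E,\left(-2\right)^{2} \right)}}{-2559} = \frac{\sqrt{17 + 1012}}{2597} + \frac{12}{5 \left(-2559\right)} = \sqrt{1029} \cdot \frac{1}{2597} + \frac{12}{5} \left(- \frac{1}{2559}\right) = 7 \sqrt{21} \cdot \frac{1}{2597} - \frac{4}{4265} = \frac{\sqrt{21}}{371} - \frac{4}{4265} = - \frac{4}{4265} + \frac{\sqrt{21}}{371}$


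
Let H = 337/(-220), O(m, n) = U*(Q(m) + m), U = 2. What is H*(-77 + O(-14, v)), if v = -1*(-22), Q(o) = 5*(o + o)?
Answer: 2359/4 ≈ 589.75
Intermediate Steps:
Q(o) = 10*o (Q(o) = 5*(2*o) = 10*o)
v = 22
O(m, n) = 22*m (O(m, n) = 2*(10*m + m) = 2*(11*m) = 22*m)
H = -337/220 (H = 337*(-1/220) = -337/220 ≈ -1.5318)
H*(-77 + O(-14, v)) = -337*(-77 + 22*(-14))/220 = -337*(-77 - 308)/220 = -337/220*(-385) = 2359/4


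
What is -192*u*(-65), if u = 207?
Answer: 2583360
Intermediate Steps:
-192*u*(-65) = -192*207*(-65) = -39744*(-65) = 2583360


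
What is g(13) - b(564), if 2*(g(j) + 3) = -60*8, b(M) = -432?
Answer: 189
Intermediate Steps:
g(j) = -243 (g(j) = -3 + (-60*8)/2 = -3 + (1/2)*(-480) = -3 - 240 = -243)
g(13) - b(564) = -243 - 1*(-432) = -243 + 432 = 189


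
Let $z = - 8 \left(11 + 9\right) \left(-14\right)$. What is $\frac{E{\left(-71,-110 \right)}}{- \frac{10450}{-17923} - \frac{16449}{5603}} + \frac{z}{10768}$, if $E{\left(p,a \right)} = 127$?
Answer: $- \frac{8550140424219}{159005723821} \approx -53.773$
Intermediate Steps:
$z = 2240$ ($z = \left(-8\right) 20 \left(-14\right) = \left(-160\right) \left(-14\right) = 2240$)
$\frac{E{\left(-71,-110 \right)}}{- \frac{10450}{-17923} - \frac{16449}{5603}} + \frac{z}{10768} = \frac{127}{- \frac{10450}{-17923} - \frac{16449}{5603}} + \frac{2240}{10768} = \frac{127}{\left(-10450\right) \left(- \frac{1}{17923}\right) - \frac{16449}{5603}} + 2240 \cdot \frac{1}{10768} = \frac{127}{\frac{10450}{17923} - \frac{16449}{5603}} + \frac{140}{673} = \frac{127}{- \frac{236264077}{100422569}} + \frac{140}{673} = 127 \left(- \frac{100422569}{236264077}\right) + \frac{140}{673} = - \frac{12753666263}{236264077} + \frac{140}{673} = - \frac{8550140424219}{159005723821}$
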